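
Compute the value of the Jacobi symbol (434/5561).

(434/5561)
  = (217/5561)    [5561 ≡ 1 mod 8 ⇒ (2/5561) = +1]
  = (5561/217)    [QR: 217 ≡ 1 mod 4, sign kept]
  = (136/217)    [5561 ≡ 136 mod 217]
  = (17/217)    [217 ≡ 1 mod 8 ⇒ (2/217)^3 = +1]
  = (217/17)    [QR: 17 ≡ 1 mod 4, sign kept]
  = (13/17)    [217 ≡ 13 mod 17]
  = (17/13)    [QR: 13 ≡ 1 mod 4, sign kept]
  = (4/13)    [17 ≡ 4 mod 13]
  = (1/13)    [13 ≡ 5 mod 8 ⇒ (2/13)^2 = +1]
  = 1    [(1/13) = 1]

1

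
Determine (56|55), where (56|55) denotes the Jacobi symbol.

Reduce the numerator: 56 ≡ 1 (mod 55), so (56|55) = (1|55).
(1|55) = 1. Collecting the sign factors: 1.

1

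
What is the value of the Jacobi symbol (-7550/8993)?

Pull out -1: (-7550/8993) = (-1/8993)·(7550/8993). Since 8993 ≡ 1 (mod 4), (-1/8993) = +1. Now have (7550/8993).
Factor out 2: 7550 = 2·3775. Since 8993 ≡ 1 (mod 8), (2/8993) = +1. Now have (3775/8993).
8993 ≡ 1 (mod 4), so quadratic reciprocity gives (3775/8993) = (8993/3775). Reduce: 8993 ≡ 1443 (mod 3775). Now have (1443/3775).
Both 1443 ≡ 3 and 3775 ≡ 3 (mod 4), so reciprocity gives (1443/3775) = -(3775/1443). Reduce: 3775 ≡ 889 (mod 1443). Now have -(889/1443).
889 ≡ 1 (mod 4), so quadratic reciprocity gives (889/1443) = (1443/889). Reduce: 1443 ≡ 554 (mod 889). Now have -(554/889).
Factor out 2: 554 = 2·277. Since 889 ≡ 1 (mod 8), (2/889) = +1. Now have -(277/889).
277 ≡ 1 (mod 4), so quadratic reciprocity gives (277/889) = (889/277). Reduce: 889 ≡ 58 (mod 277). Now have -(58/277).
Factor out 2: 58 = 2·29. Since 277 ≡ 5 (mod 8), (2/277) = -1. Now have (29/277).
29 ≡ 1 (mod 4), so quadratic reciprocity gives (29/277) = (277/29). Reduce: 277 ≡ 16 (mod 29). Now have (16/29).
Factor out 2: 16 = 2^4. Since 29 ≡ 5 (mod 8), (2/29) = -1, and (2/29)^4 = +1. Now have (1/29).
(1/29) = 1. Collecting the sign factors: 1.

1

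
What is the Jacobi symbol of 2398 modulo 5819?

Factor out 2: 2398 = 2·1199. Since 5819 ≡ 3 (mod 8), (2|5819) = -1. Now have -(1199|5819).
Both 1199 ≡ 3 and 5819 ≡ 3 (mod 4), so reciprocity gives (1199|5819) = -(5819|1199). Reduce: 5819 ≡ 1023 (mod 1199). Now have (1023|1199).
Both 1023 ≡ 3 and 1199 ≡ 3 (mod 4), so reciprocity gives (1023|1199) = -(1199|1023). Reduce: 1199 ≡ 176 (mod 1023). Now have -(176|1023).
Factor out 2: 176 = 2^4·11. Since 1023 ≡ 7 (mod 8), (2|1023) = +1, and (2|1023)^4 = +1. Now have -(11|1023).
Both 11 ≡ 3 and 1023 ≡ 3 (mod 4), so reciprocity gives (11|1023) = -(1023|11). Reduce: 1023 ≡ 0 (mod 11). Now have (0|11).
The numerator is now 0 with denominator 11 > 1: the symbol is 0.

0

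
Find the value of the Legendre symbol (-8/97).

1

Reduce the numerator: -8 ≡ 89 (mod 97), so (-8/97) = (89/97).
89 ≡ 1 (mod 4), so quadratic reciprocity gives (89/97) = (97/89). Reduce: 97 ≡ 8 (mod 89). Now have (8/89).
Factor out 2: 8 = 2^3. Since 89 ≡ 1 (mod 8), (2/89) = +1, and (2/89)^3 = +1. Now have (1/89).
(1/89) = 1. Collecting the sign factors: 1.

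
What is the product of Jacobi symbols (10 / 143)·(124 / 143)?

By multiplicativity, (10·124 / 143) = (10 / 143)·(124 / 143).
First factor (10 / 143):
(10 / 143)
  = (5 / 143)    [143 ≡ 7 mod 8 ⇒ (2 / 143) = +1]
  = (143 / 5)    [QR: 5 ≡ 1 mod 4, sign kept]
  = (3 / 5)    [143 ≡ 3 mod 5]
  = (5 / 3)    [QR: 5 ≡ 1 mod 4, sign kept]
  = (2 / 3)    [5 ≡ 2 mod 3]
  = -(1 / 3)    [3 ≡ 3 mod 8 ⇒ (2 / 3) = -1]
  = -1    [(1 / 3) = 1]
Second factor (124 / 143):
(124 / 143)
  = (31 / 143)    [143 ≡ 7 mod 8 ⇒ (2 / 143)^2 = +1]
  = -(143 / 31)    [QR: both ≡ 3 mod 4, sign flips]
  = -(19 / 31)    [143 ≡ 19 mod 31]
  = (31 / 19)    [QR: both ≡ 3 mod 4, sign flips]
  = (12 / 19)    [31 ≡ 12 mod 19]
  = (3 / 19)    [19 ≡ 3 mod 8 ⇒ (2 / 19)^2 = +1]
  = -(19 / 3)    [QR: both ≡ 3 mod 4, sign flips]
  = -(1 / 3)    [19 ≡ 1 mod 3]
  = -1    [(1 / 3) = 1]
Product: (-1)·(-1) = 1.

1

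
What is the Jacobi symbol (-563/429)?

Pull out -1: (-563/429) = (-1/429)·(563/429). Since 429 ≡ 1 (mod 4), (-1/429) = +1. Now have (563/429).
Reduce the numerator: 563 ≡ 134 (mod 429), so (563/429) = (134/429).
Factor out 2: 134 = 2·67. Since 429 ≡ 5 (mod 8), (2/429) = -1. Now have -(67/429).
429 ≡ 1 (mod 4), so quadratic reciprocity gives (67/429) = (429/67). Reduce: 429 ≡ 27 (mod 67). Now have -(27/67).
Both 27 ≡ 3 and 67 ≡ 3 (mod 4), so reciprocity gives (27/67) = -(67/27). Reduce: 67 ≡ 13 (mod 27). Now have (13/27).
13 ≡ 1 (mod 4), so quadratic reciprocity gives (13/27) = (27/13). Reduce: 27 ≡ 1 (mod 13). Now have (1/13).
(1/13) = 1. Collecting the sign factors: 1.

1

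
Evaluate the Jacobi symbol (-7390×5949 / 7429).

By multiplicativity, (-7390·5949 / 7429) = (-7390 / 7429)·(5949 / 7429).
First factor (-7390 / 7429):
Reduce the numerator: -7390 ≡ 39 (mod 7429), so (-7390 / 7429) = (39 / 7429).
7429 ≡ 1 (mod 4), so quadratic reciprocity gives (39 / 7429) = (7429 / 39). Reduce: 7429 ≡ 19 (mod 39). Now have (19 / 39).
Both 19 ≡ 3 and 39 ≡ 3 (mod 4), so reciprocity gives (19 / 39) = -(39 / 19). Reduce: 39 ≡ 1 (mod 19). Now have -(1 / 19).
(1 / 19) = 1. Collecting the sign factors: -1.
Second factor (5949 / 7429):
5949 ≡ 1 (mod 4), so quadratic reciprocity gives (5949 / 7429) = (7429 / 5949). Reduce: 7429 ≡ 1480 (mod 5949). Now have (1480 / 5949).
Factor out 2: 1480 = 2^3·185. Since 5949 ≡ 5 (mod 8), (2 / 5949) = -1, and (2 / 5949)^3 = -1. Now have -(185 / 5949).
185 ≡ 1 (mod 4), so quadratic reciprocity gives (185 / 5949) = (5949 / 185). Reduce: 5949 ≡ 29 (mod 185). Now have -(29 / 185).
29 ≡ 1 (mod 4), so quadratic reciprocity gives (29 / 185) = (185 / 29). Reduce: 185 ≡ 11 (mod 29). Now have -(11 / 29).
29 ≡ 1 (mod 4), so quadratic reciprocity gives (11 / 29) = (29 / 11). Reduce: 29 ≡ 7 (mod 11). Now have -(7 / 11).
Both 7 ≡ 3 and 11 ≡ 3 (mod 4), so reciprocity gives (7 / 11) = -(11 / 7). Reduce: 11 ≡ 4 (mod 7). Now have (4 / 7).
Factor out 2: 4 = 2^2. Since 7 ≡ 7 (mod 8), (2 / 7) = +1, and (2 / 7)^2 = +1. Now have (1 / 7).
(1 / 7) = 1. Collecting the sign factors: 1.
Product: (-1)·(1) = -1.

-1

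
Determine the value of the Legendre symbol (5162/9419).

(5162/9419)
  = -(2581/9419)    [9419 ≡ 3 mod 8 ⇒ (2/9419) = -1]
  = -(9419/2581)    [QR: 2581 ≡ 1 mod 4, sign kept]
  = -(1676/2581)    [9419 ≡ 1676 mod 2581]
  = -(419/2581)    [2581 ≡ 5 mod 8 ⇒ (2/2581)^2 = +1]
  = -(2581/419)    [QR: 2581 ≡ 1 mod 4, sign kept]
  = -(67/419)    [2581 ≡ 67 mod 419]
  = (419/67)    [QR: both ≡ 3 mod 4, sign flips]
  = (17/67)    [419 ≡ 17 mod 67]
  = (67/17)    [QR: 17 ≡ 1 mod 4, sign kept]
  = (16/17)    [67 ≡ 16 mod 17]
  = (1/17)    [17 ≡ 1 mod 8 ⇒ (2/17)^4 = +1]
  = 1    [(1/17) = 1]

1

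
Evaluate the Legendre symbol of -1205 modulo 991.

-1

(-1205/991)
  = (777/991)    [-1205 ≡ 777 mod 991]
  = (991/777)    [QR: 777 ≡ 1 mod 4, sign kept]
  = (214/777)    [991 ≡ 214 mod 777]
  = (107/777)    [777 ≡ 1 mod 8 ⇒ (2/777) = +1]
  = (777/107)    [QR: 777 ≡ 1 mod 4, sign kept]
  = (28/107)    [777 ≡ 28 mod 107]
  = (7/107)    [107 ≡ 3 mod 8 ⇒ (2/107)^2 = +1]
  = -(107/7)    [QR: both ≡ 3 mod 4, sign flips]
  = -(2/7)    [107 ≡ 2 mod 7]
  = -(1/7)    [7 ≡ 7 mod 8 ⇒ (2/7) = +1]
  = -1    [(1/7) = 1]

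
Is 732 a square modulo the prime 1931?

no

Factor out 2: 732 = 2^2·183. Since 1931 ≡ 3 (mod 8), (2/1931) = -1, and (2/1931)^2 = +1. Now have (183/1931).
Both 183 ≡ 3 and 1931 ≡ 3 (mod 4), so reciprocity gives (183/1931) = -(1931/183). Reduce: 1931 ≡ 101 (mod 183). Now have -(101/183).
101 ≡ 1 (mod 4), so quadratic reciprocity gives (101/183) = (183/101). Reduce: 183 ≡ 82 (mod 101). Now have -(82/101).
Factor out 2: 82 = 2·41. Since 101 ≡ 5 (mod 8), (2/101) = -1. Now have (41/101).
41 ≡ 1 (mod 4), so quadratic reciprocity gives (41/101) = (101/41). Reduce: 101 ≡ 19 (mod 41). Now have (19/41).
41 ≡ 1 (mod 4), so quadratic reciprocity gives (19/41) = (41/19). Reduce: 41 ≡ 3 (mod 19). Now have (3/19).
Both 3 ≡ 3 and 19 ≡ 3 (mod 4), so reciprocity gives (3/19) = -(19/3). Reduce: 19 ≡ 1 (mod 3). Now have -(1/3).
(1/3) = 1. Collecting the sign factors: -1.
(732/1931) = -1, and 1931 is prime, so 732 is not a quadratic residue mod 1931.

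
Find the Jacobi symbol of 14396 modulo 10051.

-1

Reduce the numerator: 14396 ≡ 4345 (mod 10051), so (14396|10051) = (4345|10051).
4345 ≡ 1 (mod 4), so quadratic reciprocity gives (4345|10051) = (10051|4345). Reduce: 10051 ≡ 1361 (mod 4345). Now have (1361|4345).
1361 ≡ 1 (mod 4), so quadratic reciprocity gives (1361|4345) = (4345|1361). Reduce: 4345 ≡ 262 (mod 1361). Now have (262|1361).
Factor out 2: 262 = 2·131. Since 1361 ≡ 1 (mod 8), (2|1361) = +1. Now have (131|1361).
1361 ≡ 1 (mod 4), so quadratic reciprocity gives (131|1361) = (1361|131). Reduce: 1361 ≡ 51 (mod 131). Now have (51|131).
Both 51 ≡ 3 and 131 ≡ 3 (mod 4), so reciprocity gives (51|131) = -(131|51). Reduce: 131 ≡ 29 (mod 51). Now have -(29|51).
29 ≡ 1 (mod 4), so quadratic reciprocity gives (29|51) = (51|29). Reduce: 51 ≡ 22 (mod 29). Now have -(22|29).
Factor out 2: 22 = 2·11. Since 29 ≡ 5 (mod 8), (2|29) = -1. Now have (11|29).
29 ≡ 1 (mod 4), so quadratic reciprocity gives (11|29) = (29|11). Reduce: 29 ≡ 7 (mod 11). Now have (7|11).
Both 7 ≡ 3 and 11 ≡ 3 (mod 4), so reciprocity gives (7|11) = -(11|7). Reduce: 11 ≡ 4 (mod 7). Now have -(4|7).
Factor out 2: 4 = 2^2. Since 7 ≡ 7 (mod 8), (2|7) = +1, and (2|7)^2 = +1. Now have -(1|7).
(1|7) = 1. Collecting the sign factors: -1.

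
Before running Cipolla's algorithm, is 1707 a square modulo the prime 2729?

yes

(1707|2729)
  = (2729|1707)    [QR: 2729 ≡ 1 mod 4, sign kept]
  = (1022|1707)    [2729 ≡ 1022 mod 1707]
  = -(511|1707)    [1707 ≡ 3 mod 8 ⇒ (2|1707) = -1]
  = (1707|511)    [QR: both ≡ 3 mod 4, sign flips]
  = (174|511)    [1707 ≡ 174 mod 511]
  = (87|511)    [511 ≡ 7 mod 8 ⇒ (2|511) = +1]
  = -(511|87)    [QR: both ≡ 3 mod 4, sign flips]
  = -(76|87)    [511 ≡ 76 mod 87]
  = -(19|87)    [87 ≡ 7 mod 8 ⇒ (2|87)^2 = +1]
  = (87|19)    [QR: both ≡ 3 mod 4, sign flips]
  = (11|19)    [87 ≡ 11 mod 19]
  = -(19|11)    [QR: both ≡ 3 mod 4, sign flips]
  = -(8|11)    [19 ≡ 8 mod 11]
  = (1|11)    [11 ≡ 3 mod 8 ⇒ (2|11)^3 = -1]
  = 1    [(1|11) = 1]
(1707|2729) = 1, and 2729 is prime, so 1707 is a quadratic residue mod 2729.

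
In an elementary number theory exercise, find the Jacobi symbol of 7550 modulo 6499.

Reduce the numerator: 7550 ≡ 1051 (mod 6499), so (7550|6499) = (1051|6499).
Both 1051 ≡ 3 and 6499 ≡ 3 (mod 4), so reciprocity gives (1051|6499) = -(6499|1051). Reduce: 6499 ≡ 193 (mod 1051). Now have -(193|1051).
193 ≡ 1 (mod 4), so quadratic reciprocity gives (193|1051) = (1051|193). Reduce: 1051 ≡ 86 (mod 193). Now have -(86|193).
Factor out 2: 86 = 2·43. Since 193 ≡ 1 (mod 8), (2|193) = +1. Now have -(43|193).
193 ≡ 1 (mod 4), so quadratic reciprocity gives (43|193) = (193|43). Reduce: 193 ≡ 21 (mod 43). Now have -(21|43).
21 ≡ 1 (mod 4), so quadratic reciprocity gives (21|43) = (43|21). Reduce: 43 ≡ 1 (mod 21). Now have -(1|21).
(1|21) = 1. Collecting the sign factors: -1.

-1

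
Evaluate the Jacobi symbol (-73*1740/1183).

1

By multiplicativity, (-73·1740/1183) = (-73/1183)·(1740/1183).
First factor (-73/1183):
(-73/1183)
  = (1110/1183)    [-73 ≡ 1110 mod 1183]
  = (555/1183)    [1183 ≡ 7 mod 8 ⇒ (2/1183) = +1]
  = -(1183/555)    [QR: both ≡ 3 mod 4, sign flips]
  = -(73/555)    [1183 ≡ 73 mod 555]
  = -(555/73)    [QR: 73 ≡ 1 mod 4, sign kept]
  = -(44/73)    [555 ≡ 44 mod 73]
  = -(11/73)    [73 ≡ 1 mod 8 ⇒ (2/73)^2 = +1]
  = -(73/11)    [QR: 73 ≡ 1 mod 4, sign kept]
  = -(7/11)    [73 ≡ 7 mod 11]
  = (11/7)    [QR: both ≡ 3 mod 4, sign flips]
  = (4/7)    [11 ≡ 4 mod 7]
  = (1/7)    [7 ≡ 7 mod 8 ⇒ (2/7)^2 = +1]
  = 1    [(1/7) = 1]
Second factor (1740/1183):
(1740/1183)
  = (557/1183)    [1740 ≡ 557 mod 1183]
  = (1183/557)    [QR: 557 ≡ 1 mod 4, sign kept]
  = (69/557)    [1183 ≡ 69 mod 557]
  = (557/69)    [QR: 69 ≡ 1 mod 4, sign kept]
  = (5/69)    [557 ≡ 5 mod 69]
  = (69/5)    [QR: 5 ≡ 1 mod 4, sign kept]
  = (4/5)    [69 ≡ 4 mod 5]
  = (1/5)    [5 ≡ 5 mod 8 ⇒ (2/5)^2 = +1]
  = 1    [(1/5) = 1]
Product: (1)·(1) = 1.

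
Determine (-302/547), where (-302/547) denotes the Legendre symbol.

-1

(-302/547)
  = (245/547)    [-302 ≡ 245 mod 547]
  = (547/245)    [QR: 245 ≡ 1 mod 4, sign kept]
  = (57/245)    [547 ≡ 57 mod 245]
  = (245/57)    [QR: 57 ≡ 1 mod 4, sign kept]
  = (17/57)    [245 ≡ 17 mod 57]
  = (57/17)    [QR: 17 ≡ 1 mod 4, sign kept]
  = (6/17)    [57 ≡ 6 mod 17]
  = (3/17)    [17 ≡ 1 mod 8 ⇒ (2/17) = +1]
  = (17/3)    [QR: 17 ≡ 1 mod 4, sign kept]
  = (2/3)    [17 ≡ 2 mod 3]
  = -(1/3)    [3 ≡ 3 mod 8 ⇒ (2/3) = -1]
  = -1    [(1/3) = 1]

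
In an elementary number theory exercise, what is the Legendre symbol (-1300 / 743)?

Pull out -1: (-1300 / 743) = (-1 / 743)·(1300 / 743). Since 743 ≡ 3 (mod 4), (-1 / 743) = -1. Now have -(1300 / 743).
Reduce the numerator: 1300 ≡ 557 (mod 743), so (1300 / 743) = (557 / 743).
557 ≡ 1 (mod 4), so quadratic reciprocity gives (557 / 743) = (743 / 557). Reduce: 743 ≡ 186 (mod 557). Now have -(186 / 557).
Factor out 2: 186 = 2·93. Since 557 ≡ 5 (mod 8), (2 / 557) = -1. Now have (93 / 557).
93 ≡ 1 (mod 4), so quadratic reciprocity gives (93 / 557) = (557 / 93). Reduce: 557 ≡ 92 (mod 93). Now have (92 / 93).
Factor out 2: 92 = 2^2·23. Since 93 ≡ 5 (mod 8), (2 / 93) = -1, and (2 / 93)^2 = +1. Now have (23 / 93).
93 ≡ 1 (mod 4), so quadratic reciprocity gives (23 / 93) = (93 / 23). Reduce: 93 ≡ 1 (mod 23). Now have (1 / 23).
(1 / 23) = 1. Collecting the sign factors: 1.

1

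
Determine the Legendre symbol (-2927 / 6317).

-1

Reduce the numerator: -2927 ≡ 3390 (mod 6317), so (-2927 / 6317) = (3390 / 6317).
Factor out 2: 3390 = 2·1695. Since 6317 ≡ 5 (mod 8), (2 / 6317) = -1. Now have -(1695 / 6317).
6317 ≡ 1 (mod 4), so quadratic reciprocity gives (1695 / 6317) = (6317 / 1695). Reduce: 6317 ≡ 1232 (mod 1695). Now have -(1232 / 1695).
Factor out 2: 1232 = 2^4·77. Since 1695 ≡ 7 (mod 8), (2 / 1695) = +1, and (2 / 1695)^4 = +1. Now have -(77 / 1695).
77 ≡ 1 (mod 4), so quadratic reciprocity gives (77 / 1695) = (1695 / 77). Reduce: 1695 ≡ 1 (mod 77). Now have -(1 / 77).
(1 / 77) = 1. Collecting the sign factors: -1.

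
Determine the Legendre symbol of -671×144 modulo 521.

By multiplicativity, (-671·144/521) = (-671/521)·(144/521).
First factor (-671/521):
(-671/521)
  = (371/521)    [-671 ≡ 371 mod 521]
  = (521/371)    [QR: 521 ≡ 1 mod 4, sign kept]
  = (150/371)    [521 ≡ 150 mod 371]
  = -(75/371)    [371 ≡ 3 mod 8 ⇒ (2/371) = -1]
  = (371/75)    [QR: both ≡ 3 mod 4, sign flips]
  = (71/75)    [371 ≡ 71 mod 75]
  = -(75/71)    [QR: both ≡ 3 mod 4, sign flips]
  = -(4/71)    [75 ≡ 4 mod 71]
  = -(1/71)    [71 ≡ 7 mod 8 ⇒ (2/71)^2 = +1]
  = -1    [(1/71) = 1]
Second factor (144/521):
(144/521)
  = (9/521)    [521 ≡ 1 mod 8 ⇒ (2/521)^4 = +1]
  = (521/9)    [QR: 9 ≡ 1 mod 4, sign kept]
  = (8/9)    [521 ≡ 8 mod 9]
  = (1/9)    [9 ≡ 1 mod 8 ⇒ (2/9)^3 = +1]
  = 1    [(1/9) = 1]
Product: (-1)·(1) = -1.

-1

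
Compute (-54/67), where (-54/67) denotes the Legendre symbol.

Pull out -1: (-54/67) = (-1/67)·(54/67). Since 67 ≡ 3 (mod 4), (-1/67) = -1. Now have -(54/67).
Factor out 2: 54 = 2·27. Since 67 ≡ 3 (mod 8), (2/67) = -1. Now have (27/67).
Both 27 ≡ 3 and 67 ≡ 3 (mod 4), so reciprocity gives (27/67) = -(67/27). Reduce: 67 ≡ 13 (mod 27). Now have -(13/27).
13 ≡ 1 (mod 4), so quadratic reciprocity gives (13/27) = (27/13). Reduce: 27 ≡ 1 (mod 13). Now have -(1/13).
(1/13) = 1. Collecting the sign factors: -1.

-1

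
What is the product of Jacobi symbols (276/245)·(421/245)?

1

By multiplicativity, (276·421/245) = (276/245)·(421/245).
First factor (276/245):
(276/245)
  = (31/245)    [276 ≡ 31 mod 245]
  = (245/31)    [QR: 245 ≡ 1 mod 4, sign kept]
  = (28/31)    [245 ≡ 28 mod 31]
  = (7/31)    [31 ≡ 7 mod 8 ⇒ (2/31)^2 = +1]
  = -(31/7)    [QR: both ≡ 3 mod 4, sign flips]
  = -(3/7)    [31 ≡ 3 mod 7]
  = (7/3)    [QR: both ≡ 3 mod 4, sign flips]
  = (1/3)    [7 ≡ 1 mod 3]
  = 1    [(1/3) = 1]
Second factor (421/245):
(421/245)
  = (176/245)    [421 ≡ 176 mod 245]
  = (11/245)    [245 ≡ 5 mod 8 ⇒ (2/245)^4 = +1]
  = (245/11)    [QR: 245 ≡ 1 mod 4, sign kept]
  = (3/11)    [245 ≡ 3 mod 11]
  = -(11/3)    [QR: both ≡ 3 mod 4, sign flips]
  = -(2/3)    [11 ≡ 2 mod 3]
  = (1/3)    [3 ≡ 3 mod 8 ⇒ (2/3) = -1]
  = 1    [(1/3) = 1]
Product: (1)·(1) = 1.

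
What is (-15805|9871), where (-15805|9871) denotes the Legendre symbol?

(-15805|9871)
  = (3937|9871)    [-15805 ≡ 3937 mod 9871]
  = (9871|3937)    [QR: 3937 ≡ 1 mod 4, sign kept]
  = (1997|3937)    [9871 ≡ 1997 mod 3937]
  = (3937|1997)    [QR: 1997 ≡ 1 mod 4, sign kept]
  = (1940|1997)    [3937 ≡ 1940 mod 1997]
  = (485|1997)    [1997 ≡ 5 mod 8 ⇒ (2|1997)^2 = +1]
  = (1997|485)    [QR: 485 ≡ 1 mod 4, sign kept]
  = (57|485)    [1997 ≡ 57 mod 485]
  = (485|57)    [QR: 57 ≡ 1 mod 4, sign kept]
  = (29|57)    [485 ≡ 29 mod 57]
  = (57|29)    [QR: 29 ≡ 1 mod 4, sign kept]
  = (28|29)    [57 ≡ 28 mod 29]
  = (7|29)    [29 ≡ 5 mod 8 ⇒ (2|29)^2 = +1]
  = (29|7)    [QR: 29 ≡ 1 mod 4, sign kept]
  = (1|7)    [29 ≡ 1 mod 7]
  = 1    [(1|7) = 1]

1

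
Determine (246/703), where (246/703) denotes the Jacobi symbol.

1

Factor out 2: 246 = 2·123. Since 703 ≡ 7 (mod 8), (2/703) = +1. Now have (123/703).
Both 123 ≡ 3 and 703 ≡ 3 (mod 4), so reciprocity gives (123/703) = -(703/123). Reduce: 703 ≡ 88 (mod 123). Now have -(88/123).
Factor out 2: 88 = 2^3·11. Since 123 ≡ 3 (mod 8), (2/123) = -1, and (2/123)^3 = -1. Now have (11/123).
Both 11 ≡ 3 and 123 ≡ 3 (mod 4), so reciprocity gives (11/123) = -(123/11). Reduce: 123 ≡ 2 (mod 11). Now have -(2/11).
Factor out 2: 2 = 2. Since 11 ≡ 3 (mod 8), (2/11) = -1. Now have (1/11).
(1/11) = 1. Collecting the sign factors: 1.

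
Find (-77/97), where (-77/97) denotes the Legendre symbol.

(-77/97)
  = (77/97)    [97 ≡ 1 mod 4 ⇒ (-1/97) = +1]
  = (97/77)    [QR: 77 ≡ 1 mod 4, sign kept]
  = (20/77)    [97 ≡ 20 mod 77]
  = (5/77)    [77 ≡ 5 mod 8 ⇒ (2/77)^2 = +1]
  = (77/5)    [QR: 5 ≡ 1 mod 4, sign kept]
  = (2/5)    [77 ≡ 2 mod 5]
  = -(1/5)    [5 ≡ 5 mod 8 ⇒ (2/5) = -1]
  = -1    [(1/5) = 1]

-1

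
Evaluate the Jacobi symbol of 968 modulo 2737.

(968|2737)
  = (121|2737)    [2737 ≡ 1 mod 8 ⇒ (2|2737)^3 = +1]
  = (2737|121)    [QR: 121 ≡ 1 mod 4, sign kept]
  = (75|121)    [2737 ≡ 75 mod 121]
  = (121|75)    [QR: 121 ≡ 1 mod 4, sign kept]
  = (46|75)    [121 ≡ 46 mod 75]
  = -(23|75)    [75 ≡ 3 mod 8 ⇒ (2|75) = -1]
  = (75|23)    [QR: both ≡ 3 mod 4, sign flips]
  = (6|23)    [75 ≡ 6 mod 23]
  = (3|23)    [23 ≡ 7 mod 8 ⇒ (2|23) = +1]
  = -(23|3)    [QR: both ≡ 3 mod 4, sign flips]
  = -(2|3)    [23 ≡ 2 mod 3]
  = (1|3)    [3 ≡ 3 mod 8 ⇒ (2|3) = -1]
  = 1    [(1|3) = 1]

1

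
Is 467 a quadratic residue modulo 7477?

7477 ≡ 1 (mod 4), so quadratic reciprocity gives (467/7477) = (7477/467). Reduce: 7477 ≡ 5 (mod 467). Now have (5/467).
5 ≡ 1 (mod 4), so quadratic reciprocity gives (5/467) = (467/5). Reduce: 467 ≡ 2 (mod 5). Now have (2/5).
Factor out 2: 2 = 2. Since 5 ≡ 5 (mod 8), (2/5) = -1. Now have -(1/5).
(1/5) = 1. Collecting the sign factors: -1.
(467/7477) = -1, and 7477 is prime, so 467 is not a quadratic residue mod 7477.

no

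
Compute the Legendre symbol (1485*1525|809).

1

By multiplicativity, (1485·1525|809) = (1485|809)·(1525|809).
First factor (1485|809):
Reduce the numerator: 1485 ≡ 676 (mod 809), so (1485|809) = (676|809).
Factor out 2: 676 = 2^2·169. Since 809 ≡ 1 (mod 8), (2|809) = +1, and (2|809)^2 = +1. Now have (169|809).
169 ≡ 1 (mod 4), so quadratic reciprocity gives (169|809) = (809|169). Reduce: 809 ≡ 133 (mod 169). Now have (133|169).
133 ≡ 1 (mod 4), so quadratic reciprocity gives (133|169) = (169|133). Reduce: 169 ≡ 36 (mod 133). Now have (36|133).
Factor out 2: 36 = 2^2·9. Since 133 ≡ 5 (mod 8), (2|133) = -1, and (2|133)^2 = +1. Now have (9|133).
9 ≡ 1 (mod 4), so quadratic reciprocity gives (9|133) = (133|9). Reduce: 133 ≡ 7 (mod 9). Now have (7|9).
9 ≡ 1 (mod 4), so quadratic reciprocity gives (7|9) = (9|7). Reduce: 9 ≡ 2 (mod 7). Now have (2|7).
Factor out 2: 2 = 2. Since 7 ≡ 7 (mod 8), (2|7) = +1. Now have (1|7).
(1|7) = 1. Collecting the sign factors: 1.
Second factor (1525|809):
Reduce the numerator: 1525 ≡ 716 (mod 809), so (1525|809) = (716|809).
Factor out 2: 716 = 2^2·179. Since 809 ≡ 1 (mod 8), (2|809) = +1, and (2|809)^2 = +1. Now have (179|809).
809 ≡ 1 (mod 4), so quadratic reciprocity gives (179|809) = (809|179). Reduce: 809 ≡ 93 (mod 179). Now have (93|179).
93 ≡ 1 (mod 4), so quadratic reciprocity gives (93|179) = (179|93). Reduce: 179 ≡ 86 (mod 93). Now have (86|93).
Factor out 2: 86 = 2·43. Since 93 ≡ 5 (mod 8), (2|93) = -1. Now have -(43|93).
93 ≡ 1 (mod 4), so quadratic reciprocity gives (43|93) = (93|43). Reduce: 93 ≡ 7 (mod 43). Now have -(7|43).
Both 7 ≡ 3 and 43 ≡ 3 (mod 4), so reciprocity gives (7|43) = -(43|7). Reduce: 43 ≡ 1 (mod 7). Now have (1|7).
(1|7) = 1. Collecting the sign factors: 1.
Product: (1)·(1) = 1.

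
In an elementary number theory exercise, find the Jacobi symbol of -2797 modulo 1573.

(-2797/1573)
  = (349/1573)    [-2797 ≡ 349 mod 1573]
  = (1573/349)    [QR: 349 ≡ 1 mod 4, sign kept]
  = (177/349)    [1573 ≡ 177 mod 349]
  = (349/177)    [QR: 177 ≡ 1 mod 4, sign kept]
  = (172/177)    [349 ≡ 172 mod 177]
  = (43/177)    [177 ≡ 1 mod 8 ⇒ (2/177)^2 = +1]
  = (177/43)    [QR: 177 ≡ 1 mod 4, sign kept]
  = (5/43)    [177 ≡ 5 mod 43]
  = (43/5)    [QR: 5 ≡ 1 mod 4, sign kept]
  = (3/5)    [43 ≡ 3 mod 5]
  = (5/3)    [QR: 5 ≡ 1 mod 4, sign kept]
  = (2/3)    [5 ≡ 2 mod 3]
  = -(1/3)    [3 ≡ 3 mod 8 ⇒ (2/3) = -1]
  = -1    [(1/3) = 1]

-1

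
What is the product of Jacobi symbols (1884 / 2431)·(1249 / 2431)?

By multiplicativity, (1884·1249 / 2431) = (1884 / 2431)·(1249 / 2431).
First factor (1884 / 2431):
Factor out 2: 1884 = 2^2·471. Since 2431 ≡ 7 (mod 8), (2 / 2431) = +1, and (2 / 2431)^2 = +1. Now have (471 / 2431).
Both 471 ≡ 3 and 2431 ≡ 3 (mod 4), so reciprocity gives (471 / 2431) = -(2431 / 471). Reduce: 2431 ≡ 76 (mod 471). Now have -(76 / 471).
Factor out 2: 76 = 2^2·19. Since 471 ≡ 7 (mod 8), (2 / 471) = +1, and (2 / 471)^2 = +1. Now have -(19 / 471).
Both 19 ≡ 3 and 471 ≡ 3 (mod 4), so reciprocity gives (19 / 471) = -(471 / 19). Reduce: 471 ≡ 15 (mod 19). Now have (15 / 19).
Both 15 ≡ 3 and 19 ≡ 3 (mod 4), so reciprocity gives (15 / 19) = -(19 / 15). Reduce: 19 ≡ 4 (mod 15). Now have -(4 / 15).
Factor out 2: 4 = 2^2. Since 15 ≡ 7 (mod 8), (2 / 15) = +1, and (2 / 15)^2 = +1. Now have -(1 / 15).
(1 / 15) = 1. Collecting the sign factors: -1.
Second factor (1249 / 2431):
1249 ≡ 1 (mod 4), so quadratic reciprocity gives (1249 / 2431) = (2431 / 1249). Reduce: 2431 ≡ 1182 (mod 1249). Now have (1182 / 1249).
Factor out 2: 1182 = 2·591. Since 1249 ≡ 1 (mod 8), (2 / 1249) = +1. Now have (591 / 1249).
1249 ≡ 1 (mod 4), so quadratic reciprocity gives (591 / 1249) = (1249 / 591). Reduce: 1249 ≡ 67 (mod 591). Now have (67 / 591).
Both 67 ≡ 3 and 591 ≡ 3 (mod 4), so reciprocity gives (67 / 591) = -(591 / 67). Reduce: 591 ≡ 55 (mod 67). Now have -(55 / 67).
Both 55 ≡ 3 and 67 ≡ 3 (mod 4), so reciprocity gives (55 / 67) = -(67 / 55). Reduce: 67 ≡ 12 (mod 55). Now have (12 / 55).
Factor out 2: 12 = 2^2·3. Since 55 ≡ 7 (mod 8), (2 / 55) = +1, and (2 / 55)^2 = +1. Now have (3 / 55).
Both 3 ≡ 3 and 55 ≡ 3 (mod 4), so reciprocity gives (3 / 55) = -(55 / 3). Reduce: 55 ≡ 1 (mod 3). Now have -(1 / 3).
(1 / 3) = 1. Collecting the sign factors: -1.
Product: (-1)·(-1) = 1.

1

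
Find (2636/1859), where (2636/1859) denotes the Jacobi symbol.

Reduce the numerator: 2636 ≡ 777 (mod 1859), so (2636/1859) = (777/1859).
777 ≡ 1 (mod 4), so quadratic reciprocity gives (777/1859) = (1859/777). Reduce: 1859 ≡ 305 (mod 777). Now have (305/777).
305 ≡ 1 (mod 4), so quadratic reciprocity gives (305/777) = (777/305). Reduce: 777 ≡ 167 (mod 305). Now have (167/305).
305 ≡ 1 (mod 4), so quadratic reciprocity gives (167/305) = (305/167). Reduce: 305 ≡ 138 (mod 167). Now have (138/167).
Factor out 2: 138 = 2·69. Since 167 ≡ 7 (mod 8), (2/167) = +1. Now have (69/167).
69 ≡ 1 (mod 4), so quadratic reciprocity gives (69/167) = (167/69). Reduce: 167 ≡ 29 (mod 69). Now have (29/69).
29 ≡ 1 (mod 4), so quadratic reciprocity gives (29/69) = (69/29). Reduce: 69 ≡ 11 (mod 29). Now have (11/29).
29 ≡ 1 (mod 4), so quadratic reciprocity gives (11/29) = (29/11). Reduce: 29 ≡ 7 (mod 11). Now have (7/11).
Both 7 ≡ 3 and 11 ≡ 3 (mod 4), so reciprocity gives (7/11) = -(11/7). Reduce: 11 ≡ 4 (mod 7). Now have -(4/7).
Factor out 2: 4 = 2^2. Since 7 ≡ 7 (mod 8), (2/7) = +1, and (2/7)^2 = +1. Now have -(1/7).
(1/7) = 1. Collecting the sign factors: -1.

-1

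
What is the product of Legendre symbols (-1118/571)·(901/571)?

By multiplicativity, (-1118·901/571) = (-1118/571)·(901/571).
First factor (-1118/571):
(-1118/571)
  = -(1118/571)    [571 ≡ 3 mod 4 ⇒ (-1/571) = -1]
  = -(547/571)    [1118 ≡ 547 mod 571]
  = (571/547)    [QR: both ≡ 3 mod 4, sign flips]
  = (24/547)    [571 ≡ 24 mod 547]
  = -(3/547)    [547 ≡ 3 mod 8 ⇒ (2/547)^3 = -1]
  = (547/3)    [QR: both ≡ 3 mod 4, sign flips]
  = (1/3)    [547 ≡ 1 mod 3]
  = 1    [(1/3) = 1]
Second factor (901/571):
(901/571)
  = (330/571)    [901 ≡ 330 mod 571]
  = -(165/571)    [571 ≡ 3 mod 8 ⇒ (2/571) = -1]
  = -(571/165)    [QR: 165 ≡ 1 mod 4, sign kept]
  = -(76/165)    [571 ≡ 76 mod 165]
  = -(19/165)    [165 ≡ 5 mod 8 ⇒ (2/165)^2 = +1]
  = -(165/19)    [QR: 165 ≡ 1 mod 4, sign kept]
  = -(13/19)    [165 ≡ 13 mod 19]
  = -(19/13)    [QR: 13 ≡ 1 mod 4, sign kept]
  = -(6/13)    [19 ≡ 6 mod 13]
  = (3/13)    [13 ≡ 5 mod 8 ⇒ (2/13) = -1]
  = (13/3)    [QR: 13 ≡ 1 mod 4, sign kept]
  = (1/3)    [13 ≡ 1 mod 3]
  = 1    [(1/3) = 1]
Product: (1)·(1) = 1.

1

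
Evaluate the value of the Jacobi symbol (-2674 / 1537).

Pull out -1: (-2674 / 1537) = (-1 / 1537)·(2674 / 1537). Since 1537 ≡ 1 (mod 4), (-1 / 1537) = +1. Now have (2674 / 1537).
Reduce the numerator: 2674 ≡ 1137 (mod 1537), so (2674 / 1537) = (1137 / 1537).
1137 ≡ 1 (mod 4), so quadratic reciprocity gives (1137 / 1537) = (1537 / 1137). Reduce: 1537 ≡ 400 (mod 1137). Now have (400 / 1137).
Factor out 2: 400 = 2^4·25. Since 1137 ≡ 1 (mod 8), (2 / 1137) = +1, and (2 / 1137)^4 = +1. Now have (25 / 1137).
25 ≡ 1 (mod 4), so quadratic reciprocity gives (25 / 1137) = (1137 / 25). Reduce: 1137 ≡ 12 (mod 25). Now have (12 / 25).
Factor out 2: 12 = 2^2·3. Since 25 ≡ 1 (mod 8), (2 / 25) = +1, and (2 / 25)^2 = +1. Now have (3 / 25).
25 ≡ 1 (mod 4), so quadratic reciprocity gives (3 / 25) = (25 / 3). Reduce: 25 ≡ 1 (mod 3). Now have (1 / 3).
(1 / 3) = 1. Collecting the sign factors: 1.

1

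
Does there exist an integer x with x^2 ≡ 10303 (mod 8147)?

Reduce the numerator: 10303 ≡ 2156 (mod 8147), so (10303|8147) = (2156|8147).
Factor out 2: 2156 = 2^2·539. Since 8147 ≡ 3 (mod 8), (2|8147) = -1, and (2|8147)^2 = +1. Now have (539|8147).
Both 539 ≡ 3 and 8147 ≡ 3 (mod 4), so reciprocity gives (539|8147) = -(8147|539). Reduce: 8147 ≡ 62 (mod 539). Now have -(62|539).
Factor out 2: 62 = 2·31. Since 539 ≡ 3 (mod 8), (2|539) = -1. Now have (31|539).
Both 31 ≡ 3 and 539 ≡ 3 (mod 4), so reciprocity gives (31|539) = -(539|31). Reduce: 539 ≡ 12 (mod 31). Now have -(12|31).
Factor out 2: 12 = 2^2·3. Since 31 ≡ 7 (mod 8), (2|31) = +1, and (2|31)^2 = +1. Now have -(3|31).
Both 3 ≡ 3 and 31 ≡ 3 (mod 4), so reciprocity gives (3|31) = -(31|3). Reduce: 31 ≡ 1 (mod 3). Now have (1|3).
(1|3) = 1. Collecting the sign factors: 1.
(10303|8147) = 1, and 8147 is prime, so 10303 is a quadratic residue mod 8147.

yes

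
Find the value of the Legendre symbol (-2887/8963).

Pull out -1: (-2887/8963) = (-1/8963)·(2887/8963). Since 8963 ≡ 3 (mod 4), (-1/8963) = -1. Now have -(2887/8963).
Both 2887 ≡ 3 and 8963 ≡ 3 (mod 4), so reciprocity gives (2887/8963) = -(8963/2887). Reduce: 8963 ≡ 302 (mod 2887). Now have (302/2887).
Factor out 2: 302 = 2·151. Since 2887 ≡ 7 (mod 8), (2/2887) = +1. Now have (151/2887).
Both 151 ≡ 3 and 2887 ≡ 3 (mod 4), so reciprocity gives (151/2887) = -(2887/151). Reduce: 2887 ≡ 18 (mod 151). Now have -(18/151).
Factor out 2: 18 = 2·9. Since 151 ≡ 7 (mod 8), (2/151) = +1. Now have -(9/151).
9 ≡ 1 (mod 4), so quadratic reciprocity gives (9/151) = (151/9). Reduce: 151 ≡ 7 (mod 9). Now have -(7/9).
9 ≡ 1 (mod 4), so quadratic reciprocity gives (7/9) = (9/7). Reduce: 9 ≡ 2 (mod 7). Now have -(2/7).
Factor out 2: 2 = 2. Since 7 ≡ 7 (mod 8), (2/7) = +1. Now have -(1/7).
(1/7) = 1. Collecting the sign factors: -1.

-1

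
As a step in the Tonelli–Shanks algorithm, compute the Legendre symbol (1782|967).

(1782|967)
  = (815|967)    [1782 ≡ 815 mod 967]
  = -(967|815)    [QR: both ≡ 3 mod 4, sign flips]
  = -(152|815)    [967 ≡ 152 mod 815]
  = -(19|815)    [815 ≡ 7 mod 8 ⇒ (2|815)^3 = +1]
  = (815|19)    [QR: both ≡ 3 mod 4, sign flips]
  = (17|19)    [815 ≡ 17 mod 19]
  = (19|17)    [QR: 17 ≡ 1 mod 4, sign kept]
  = (2|17)    [19 ≡ 2 mod 17]
  = (1|17)    [17 ≡ 1 mod 8 ⇒ (2|17) = +1]
  = 1    [(1|17) = 1]

1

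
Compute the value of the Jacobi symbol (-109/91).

(-109/91)
  = (73/91)    [-109 ≡ 73 mod 91]
  = (91/73)    [QR: 73 ≡ 1 mod 4, sign kept]
  = (18/73)    [91 ≡ 18 mod 73]
  = (9/73)    [73 ≡ 1 mod 8 ⇒ (2/73) = +1]
  = (73/9)    [QR: 9 ≡ 1 mod 4, sign kept]
  = (1/9)    [73 ≡ 1 mod 9]
  = 1    [(1/9) = 1]

1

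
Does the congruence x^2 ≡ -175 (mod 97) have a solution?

no

(-175/97)
  = (175/97)    [97 ≡ 1 mod 4 ⇒ (-1/97) = +1]
  = (78/97)    [175 ≡ 78 mod 97]
  = (39/97)    [97 ≡ 1 mod 8 ⇒ (2/97) = +1]
  = (97/39)    [QR: 97 ≡ 1 mod 4, sign kept]
  = (19/39)    [97 ≡ 19 mod 39]
  = -(39/19)    [QR: both ≡ 3 mod 4, sign flips]
  = -(1/19)    [39 ≡ 1 mod 19]
  = -1    [(1/19) = 1]
The Legendre symbol is -1, so x^2 ≡ -175 (mod 97) has no solution.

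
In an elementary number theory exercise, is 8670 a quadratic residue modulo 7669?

no

(8670/7669)
  = (1001/7669)    [8670 ≡ 1001 mod 7669]
  = (7669/1001)    [QR: 1001 ≡ 1 mod 4, sign kept]
  = (662/1001)    [7669 ≡ 662 mod 1001]
  = (331/1001)    [1001 ≡ 1 mod 8 ⇒ (2/1001) = +1]
  = (1001/331)    [QR: 1001 ≡ 1 mod 4, sign kept]
  = (8/331)    [1001 ≡ 8 mod 331]
  = -(1/331)    [331 ≡ 3 mod 8 ⇒ (2/331)^3 = -1]
  = -1    [(1/331) = 1]
The Legendre symbol is -1, so x^2 ≡ 8670 (mod 7669) has no solution.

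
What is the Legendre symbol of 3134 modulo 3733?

1

(3134|3733)
  = -(1567|3733)    [3733 ≡ 5 mod 8 ⇒ (2|3733) = -1]
  = -(3733|1567)    [QR: 3733 ≡ 1 mod 4, sign kept]
  = -(599|1567)    [3733 ≡ 599 mod 1567]
  = (1567|599)    [QR: both ≡ 3 mod 4, sign flips]
  = (369|599)    [1567 ≡ 369 mod 599]
  = (599|369)    [QR: 369 ≡ 1 mod 4, sign kept]
  = (230|369)    [599 ≡ 230 mod 369]
  = (115|369)    [369 ≡ 1 mod 8 ⇒ (2|369) = +1]
  = (369|115)    [QR: 369 ≡ 1 mod 4, sign kept]
  = (24|115)    [369 ≡ 24 mod 115]
  = -(3|115)    [115 ≡ 3 mod 8 ⇒ (2|115)^3 = -1]
  = (115|3)    [QR: both ≡ 3 mod 4, sign flips]
  = (1|3)    [115 ≡ 1 mod 3]
  = 1    [(1|3) = 1]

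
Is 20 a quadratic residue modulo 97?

Factor out 2: 20 = 2^2·5. Since 97 ≡ 1 (mod 8), (2/97) = +1, and (2/97)^2 = +1. Now have (5/97).
5 ≡ 1 (mod 4), so quadratic reciprocity gives (5/97) = (97/5). Reduce: 97 ≡ 2 (mod 5). Now have (2/5).
Factor out 2: 2 = 2. Since 5 ≡ 5 (mod 8), (2/5) = -1. Now have -(1/5).
(1/5) = 1. Collecting the sign factors: -1.
The Legendre symbol is -1, so x^2 ≡ 20 (mod 97) has no solution.

no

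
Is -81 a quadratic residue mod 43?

Pull out -1: (-81/43) = (-1/43)·(81/43). Since 43 ≡ 3 (mod 4), (-1/43) = -1. Now have -(81/43).
Reduce the numerator: 81 ≡ 38 (mod 43), so (81/43) = (38/43).
Factor out 2: 38 = 2·19. Since 43 ≡ 3 (mod 8), (2/43) = -1. Now have (19/43).
Both 19 ≡ 3 and 43 ≡ 3 (mod 4), so reciprocity gives (19/43) = -(43/19). Reduce: 43 ≡ 5 (mod 19). Now have -(5/19).
5 ≡ 1 (mod 4), so quadratic reciprocity gives (5/19) = (19/5). Reduce: 19 ≡ 4 (mod 5). Now have -(4/5).
Factor out 2: 4 = 2^2. Since 5 ≡ 5 (mod 8), (2/5) = -1, and (2/5)^2 = +1. Now have -(1/5).
(1/5) = 1. Collecting the sign factors: -1.
The Legendre symbol is -1, so x^2 ≡ -81 (mod 43) has no solution.

no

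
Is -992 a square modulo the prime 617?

(-992|617)
  = (242|617)    [-992 ≡ 242 mod 617]
  = (121|617)    [617 ≡ 1 mod 8 ⇒ (2|617) = +1]
  = (617|121)    [QR: 121 ≡ 1 mod 4, sign kept]
  = (12|121)    [617 ≡ 12 mod 121]
  = (3|121)    [121 ≡ 1 mod 8 ⇒ (2|121)^2 = +1]
  = (121|3)    [QR: 121 ≡ 1 mod 4, sign kept]
  = (1|3)    [121 ≡ 1 mod 3]
  = 1    [(1|3) = 1]
(-992|617) = 1, and 617 is prime, so -992 is a quadratic residue mod 617.

yes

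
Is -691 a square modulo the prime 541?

Pull out -1: (-691|541) = (-1|541)·(691|541). Since 541 ≡ 1 (mod 4), (-1|541) = +1. Now have (691|541).
Reduce the numerator: 691 ≡ 150 (mod 541), so (691|541) = (150|541).
Factor out 2: 150 = 2·75. Since 541 ≡ 5 (mod 8), (2|541) = -1. Now have -(75|541).
541 ≡ 1 (mod 4), so quadratic reciprocity gives (75|541) = (541|75). Reduce: 541 ≡ 16 (mod 75). Now have -(16|75).
Factor out 2: 16 = 2^4. Since 75 ≡ 3 (mod 8), (2|75) = -1, and (2|75)^4 = +1. Now have -(1|75).
(1|75) = 1. Collecting the sign factors: -1.
(-691|541) = -1, and 541 is prime, so -691 is not a quadratic residue mod 541.

no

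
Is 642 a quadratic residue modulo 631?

(642|631)
  = (11|631)    [642 ≡ 11 mod 631]
  = -(631|11)    [QR: both ≡ 3 mod 4, sign flips]
  = -(4|11)    [631 ≡ 4 mod 11]
  = -(1|11)    [11 ≡ 3 mod 8 ⇒ (2|11)^2 = +1]
  = -1    [(1|11) = 1]
(642|631) = -1, and 631 is prime, so 642 is not a quadratic residue mod 631.

no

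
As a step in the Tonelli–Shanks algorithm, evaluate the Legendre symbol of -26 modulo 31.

(-26|31)
  = (5|31)    [-26 ≡ 5 mod 31]
  = (31|5)    [QR: 5 ≡ 1 mod 4, sign kept]
  = (1|5)    [31 ≡ 1 mod 5]
  = 1    [(1|5) = 1]

1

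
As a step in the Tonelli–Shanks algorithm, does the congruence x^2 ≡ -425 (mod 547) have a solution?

(-425/547)
  = -(425/547)    [547 ≡ 3 mod 4 ⇒ (-1/547) = -1]
  = -(547/425)    [QR: 425 ≡ 1 mod 4, sign kept]
  = -(122/425)    [547 ≡ 122 mod 425]
  = -(61/425)    [425 ≡ 1 mod 8 ⇒ (2/425) = +1]
  = -(425/61)    [QR: 61 ≡ 1 mod 4, sign kept]
  = -(59/61)    [425 ≡ 59 mod 61]
  = -(61/59)    [QR: 61 ≡ 1 mod 4, sign kept]
  = -(2/59)    [61 ≡ 2 mod 59]
  = (1/59)    [59 ≡ 3 mod 8 ⇒ (2/59) = -1]
  = 1    [(1/59) = 1]
The Legendre symbol is 1, so x^2 ≡ -425 (mod 547) has solution.

yes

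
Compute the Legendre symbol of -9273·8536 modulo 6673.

1

By multiplicativity, (-9273·8536/6673) = (-9273/6673)·(8536/6673).
First factor (-9273/6673):
(-9273/6673)
  = (4073/6673)    [-9273 ≡ 4073 mod 6673]
  = (6673/4073)    [QR: 4073 ≡ 1 mod 4, sign kept]
  = (2600/4073)    [6673 ≡ 2600 mod 4073]
  = (325/4073)    [4073 ≡ 1 mod 8 ⇒ (2/4073)^3 = +1]
  = (4073/325)    [QR: 325 ≡ 1 mod 4, sign kept]
  = (173/325)    [4073 ≡ 173 mod 325]
  = (325/173)    [QR: 173 ≡ 1 mod 4, sign kept]
  = (152/173)    [325 ≡ 152 mod 173]
  = -(19/173)    [173 ≡ 5 mod 8 ⇒ (2/173)^3 = -1]
  = -(173/19)    [QR: 173 ≡ 1 mod 4, sign kept]
  = -(2/19)    [173 ≡ 2 mod 19]
  = (1/19)    [19 ≡ 3 mod 8 ⇒ (2/19) = -1]
  = 1    [(1/19) = 1]
Second factor (8536/6673):
(8536/6673)
  = (1863/6673)    [8536 ≡ 1863 mod 6673]
  = (6673/1863)    [QR: 6673 ≡ 1 mod 4, sign kept]
  = (1084/1863)    [6673 ≡ 1084 mod 1863]
  = (271/1863)    [1863 ≡ 7 mod 8 ⇒ (2/1863)^2 = +1]
  = -(1863/271)    [QR: both ≡ 3 mod 4, sign flips]
  = -(237/271)    [1863 ≡ 237 mod 271]
  = -(271/237)    [QR: 237 ≡ 1 mod 4, sign kept]
  = -(34/237)    [271 ≡ 34 mod 237]
  = (17/237)    [237 ≡ 5 mod 8 ⇒ (2/237) = -1]
  = (237/17)    [QR: 17 ≡ 1 mod 4, sign kept]
  = (16/17)    [237 ≡ 16 mod 17]
  = (1/17)    [17 ≡ 1 mod 8 ⇒ (2/17)^4 = +1]
  = 1    [(1/17) = 1]
Product: (1)·(1) = 1.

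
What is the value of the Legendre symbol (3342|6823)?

-1

Factor out 2: 3342 = 2·1671. Since 6823 ≡ 7 (mod 8), (2|6823) = +1. Now have (1671|6823).
Both 1671 ≡ 3 and 6823 ≡ 3 (mod 4), so reciprocity gives (1671|6823) = -(6823|1671). Reduce: 6823 ≡ 139 (mod 1671). Now have -(139|1671).
Both 139 ≡ 3 and 1671 ≡ 3 (mod 4), so reciprocity gives (139|1671) = -(1671|139). Reduce: 1671 ≡ 3 (mod 139). Now have (3|139).
Both 3 ≡ 3 and 139 ≡ 3 (mod 4), so reciprocity gives (3|139) = -(139|3). Reduce: 139 ≡ 1 (mod 3). Now have -(1|3).
(1|3) = 1. Collecting the sign factors: -1.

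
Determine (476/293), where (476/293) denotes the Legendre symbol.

-1

(476/293)
  = (183/293)    [476 ≡ 183 mod 293]
  = (293/183)    [QR: 293 ≡ 1 mod 4, sign kept]
  = (110/183)    [293 ≡ 110 mod 183]
  = (55/183)    [183 ≡ 7 mod 8 ⇒ (2/183) = +1]
  = -(183/55)    [QR: both ≡ 3 mod 4, sign flips]
  = -(18/55)    [183 ≡ 18 mod 55]
  = -(9/55)    [55 ≡ 7 mod 8 ⇒ (2/55) = +1]
  = -(55/9)    [QR: 9 ≡ 1 mod 4, sign kept]
  = -(1/9)    [55 ≡ 1 mod 9]
  = -1    [(1/9) = 1]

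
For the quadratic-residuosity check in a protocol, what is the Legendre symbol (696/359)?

Reduce the numerator: 696 ≡ 337 (mod 359), so (696/359) = (337/359).
337 ≡ 1 (mod 4), so quadratic reciprocity gives (337/359) = (359/337). Reduce: 359 ≡ 22 (mod 337). Now have (22/337).
Factor out 2: 22 = 2·11. Since 337 ≡ 1 (mod 8), (2/337) = +1. Now have (11/337).
337 ≡ 1 (mod 4), so quadratic reciprocity gives (11/337) = (337/11). Reduce: 337 ≡ 7 (mod 11). Now have (7/11).
Both 7 ≡ 3 and 11 ≡ 3 (mod 4), so reciprocity gives (7/11) = -(11/7). Reduce: 11 ≡ 4 (mod 7). Now have -(4/7).
Factor out 2: 4 = 2^2. Since 7 ≡ 7 (mod 8), (2/7) = +1, and (2/7)^2 = +1. Now have -(1/7).
(1/7) = 1. Collecting the sign factors: -1.

-1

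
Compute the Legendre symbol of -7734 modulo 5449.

(-7734|5449)
  = (3164|5449)    [-7734 ≡ 3164 mod 5449]
  = (791|5449)    [5449 ≡ 1 mod 8 ⇒ (2|5449)^2 = +1]
  = (5449|791)    [QR: 5449 ≡ 1 mod 4, sign kept]
  = (703|791)    [5449 ≡ 703 mod 791]
  = -(791|703)    [QR: both ≡ 3 mod 4, sign flips]
  = -(88|703)    [791 ≡ 88 mod 703]
  = -(11|703)    [703 ≡ 7 mod 8 ⇒ (2|703)^3 = +1]
  = (703|11)    [QR: both ≡ 3 mod 4, sign flips]
  = (10|11)    [703 ≡ 10 mod 11]
  = -(5|11)    [11 ≡ 3 mod 8 ⇒ (2|11) = -1]
  = -(11|5)    [QR: 5 ≡ 1 mod 4, sign kept]
  = -(1|5)    [11 ≡ 1 mod 5]
  = -1    [(1|5) = 1]

-1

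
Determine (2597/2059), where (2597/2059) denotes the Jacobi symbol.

-1

(2597/2059)
  = (538/2059)    [2597 ≡ 538 mod 2059]
  = -(269/2059)    [2059 ≡ 3 mod 8 ⇒ (2/2059) = -1]
  = -(2059/269)    [QR: 269 ≡ 1 mod 4, sign kept]
  = -(176/269)    [2059 ≡ 176 mod 269]
  = -(11/269)    [269 ≡ 5 mod 8 ⇒ (2/269)^4 = +1]
  = -(269/11)    [QR: 269 ≡ 1 mod 4, sign kept]
  = -(5/11)    [269 ≡ 5 mod 11]
  = -(11/5)    [QR: 5 ≡ 1 mod 4, sign kept]
  = -(1/5)    [11 ≡ 1 mod 5]
  = -1    [(1/5) = 1]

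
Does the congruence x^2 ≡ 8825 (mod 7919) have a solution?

(8825/7919)
  = (906/7919)    [8825 ≡ 906 mod 7919]
  = (453/7919)    [7919 ≡ 7 mod 8 ⇒ (2/7919) = +1]
  = (7919/453)    [QR: 453 ≡ 1 mod 4, sign kept]
  = (218/453)    [7919 ≡ 218 mod 453]
  = -(109/453)    [453 ≡ 5 mod 8 ⇒ (2/453) = -1]
  = -(453/109)    [QR: 109 ≡ 1 mod 4, sign kept]
  = -(17/109)    [453 ≡ 17 mod 109]
  = -(109/17)    [QR: 17 ≡ 1 mod 4, sign kept]
  = -(7/17)    [109 ≡ 7 mod 17]
  = -(17/7)    [QR: 17 ≡ 1 mod 4, sign kept]
  = -(3/7)    [17 ≡ 3 mod 7]
  = (7/3)    [QR: both ≡ 3 mod 4, sign flips]
  = (1/3)    [7 ≡ 1 mod 3]
  = 1    [(1/3) = 1]
The Legendre symbol is 1, so x^2 ≡ 8825 (mod 7919) has solution.

yes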